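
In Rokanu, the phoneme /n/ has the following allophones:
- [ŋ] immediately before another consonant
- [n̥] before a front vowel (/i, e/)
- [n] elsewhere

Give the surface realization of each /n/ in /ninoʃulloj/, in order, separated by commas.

[n̥], [n]

Occurrence 1 (position 1): before a front vowel (/i, e/) → [n̥].
Occurrence 2 (position 3): no conditioning environment matches → elsewhere allophone [n].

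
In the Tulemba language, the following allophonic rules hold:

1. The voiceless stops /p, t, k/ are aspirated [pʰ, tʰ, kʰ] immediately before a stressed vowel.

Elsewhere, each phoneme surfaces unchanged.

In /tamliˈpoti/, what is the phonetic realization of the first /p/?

[pʰ]

/p/ (between /i/ and /o/): immediately before a stressed vowel, so rule 1 applies → [pʰ].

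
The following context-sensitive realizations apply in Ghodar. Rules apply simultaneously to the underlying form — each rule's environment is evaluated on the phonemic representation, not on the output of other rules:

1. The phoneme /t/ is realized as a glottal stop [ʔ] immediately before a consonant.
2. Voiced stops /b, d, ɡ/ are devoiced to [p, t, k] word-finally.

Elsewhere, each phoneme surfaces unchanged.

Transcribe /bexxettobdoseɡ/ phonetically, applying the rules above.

[bexxeʔtobdosek]

/b/ (word-initial) fails the environment for rule 2, so it stays [b].
/e/ — not in any rule's target class → [e].
/x/ (between /e/ and /x/) is unaffected → [x].
/x/ (between /x/ and /e/): no rule targets it → [x].
/e/ (between /x/ and /t/) is unaffected → [e].
Rule 1 applies to /t/ (between /e/ and /t/: immediately before a consonant) → [ʔ].
/t/ (between /t/ and /o/) is in the target of rule 1 but the environment (immediately before a consonant) is not met → [t].
/o/ (between /t/ and /b/): no rule targets it → [o].
/b/ (between /o/ and /d/): rule 2 targets it, but not word-finally → unchanged [b].
/d/ (between /b/ and /o/): rule 2 targets it, but not word-finally → unchanged [d].
/o/ (between /d/ and /s/) is unaffected → [o].
/s/ (between /o/ and /e/) is unaffected → [s].
/e/ (between /s/ and /ɡ/) is unaffected → [e].
/ɡ/ (word-final) occurs word-finally → [k] by rule 2.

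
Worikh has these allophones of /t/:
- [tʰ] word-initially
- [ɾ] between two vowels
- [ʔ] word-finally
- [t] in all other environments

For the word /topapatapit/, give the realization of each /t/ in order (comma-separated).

Occurrence 1 (position 1): word-initially → [tʰ].
Occurrence 2 (position 7): between two vowels → [ɾ].
Occurrence 3 (position 11): word-finally → [ʔ].

[tʰ], [ɾ], [ʔ]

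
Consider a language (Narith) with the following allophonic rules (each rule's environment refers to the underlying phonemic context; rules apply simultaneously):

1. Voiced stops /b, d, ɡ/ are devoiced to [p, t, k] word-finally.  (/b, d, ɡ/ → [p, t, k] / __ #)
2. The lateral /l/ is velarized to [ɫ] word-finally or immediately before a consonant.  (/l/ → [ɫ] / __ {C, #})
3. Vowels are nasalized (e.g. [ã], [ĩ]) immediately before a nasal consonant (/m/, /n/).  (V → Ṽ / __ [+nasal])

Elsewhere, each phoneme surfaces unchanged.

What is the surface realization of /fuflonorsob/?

/u/ (between /f/ and /f/) fails the environment for rule 3, so it stays [u].
/l/ (between /f/ and /o/) fails the environment for rule 2, so it stays [l].
/o/ — between /l/ and /n/, before a nasal consonant — surfaces as [õ] (rule 3).
/o/ (between /n/ and /r/) is in the target of rule 3 but the environment (before a nasal consonant) is not met → [o].
/o/ (between /s/ and /b/) is in the target of rule 3 but the environment (before a nasal consonant) is not met → [o].
/b/ (word-final) occurs word-finally → [p] by rule 1.

[fuflõnorsop]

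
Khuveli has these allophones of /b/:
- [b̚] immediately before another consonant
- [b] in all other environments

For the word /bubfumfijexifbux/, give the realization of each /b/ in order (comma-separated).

[b], [b̚], [b]

Occurrence 1 (position 1): no conditioning environment matches → elsewhere allophone [b].
Occurrence 2 (position 3): immediately before another consonant → [b̚].
Occurrence 3 (position 14): no conditioning environment matches → elsewhere allophone [b].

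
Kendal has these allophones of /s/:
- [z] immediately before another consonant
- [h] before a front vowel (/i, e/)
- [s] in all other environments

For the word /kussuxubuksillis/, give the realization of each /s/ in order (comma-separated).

Occurrence 1 (position 3): immediately before another consonant → [z].
Occurrence 2 (position 4): no conditioning environment matches → elsewhere allophone [s].
Occurrence 3 (position 11): before a front vowel (/i, e/) → [h].
Occurrence 4 (position 16): no conditioning environment matches → elsewhere allophone [s].

[z], [s], [h], [s]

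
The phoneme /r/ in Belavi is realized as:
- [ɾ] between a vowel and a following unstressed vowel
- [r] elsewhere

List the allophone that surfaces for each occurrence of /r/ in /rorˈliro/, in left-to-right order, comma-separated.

[r], [r], [ɾ]

Occurrence 1 (position 1): no conditioning environment matches → elsewhere allophone [r].
Occurrence 2 (position 3): no conditioning environment matches → elsewhere allophone [r].
Occurrence 3 (position 6): between a vowel and a following unstressed vowel → [ɾ].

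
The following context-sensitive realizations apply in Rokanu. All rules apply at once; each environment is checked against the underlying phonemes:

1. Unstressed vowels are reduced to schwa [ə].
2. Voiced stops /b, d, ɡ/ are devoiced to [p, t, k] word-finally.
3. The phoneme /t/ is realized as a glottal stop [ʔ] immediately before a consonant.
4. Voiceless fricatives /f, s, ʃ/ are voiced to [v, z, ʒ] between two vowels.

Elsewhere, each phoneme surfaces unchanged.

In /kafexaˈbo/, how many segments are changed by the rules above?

4

Segments that undergo a rule: /a/ → [ə] (rule 1); /f/ → [v] (rule 4); /e/ → [ə] (rule 1); /a/ → [ə] (rule 1).
All other segments surface unchanged.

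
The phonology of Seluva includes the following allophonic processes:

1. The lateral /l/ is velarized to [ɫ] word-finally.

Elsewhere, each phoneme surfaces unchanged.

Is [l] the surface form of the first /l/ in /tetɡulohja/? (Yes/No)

/l/ (between /u/ and /o/): rule 1 targets it, but not word-finally → unchanged [l].
The actual realization is [l], which matches [l].

Yes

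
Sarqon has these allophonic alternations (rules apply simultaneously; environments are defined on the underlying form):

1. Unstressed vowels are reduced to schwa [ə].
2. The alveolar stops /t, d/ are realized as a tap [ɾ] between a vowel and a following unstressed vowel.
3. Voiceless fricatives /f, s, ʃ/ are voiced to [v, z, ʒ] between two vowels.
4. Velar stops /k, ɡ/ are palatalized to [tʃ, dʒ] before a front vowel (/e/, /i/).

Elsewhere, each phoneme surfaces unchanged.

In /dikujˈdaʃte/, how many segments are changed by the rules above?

3

Segments that undergo a rule: /i/ → [ə] (rule 1); /u/ → [ə] (rule 1); /e/ → [ə] (rule 1).
All other segments surface unchanged.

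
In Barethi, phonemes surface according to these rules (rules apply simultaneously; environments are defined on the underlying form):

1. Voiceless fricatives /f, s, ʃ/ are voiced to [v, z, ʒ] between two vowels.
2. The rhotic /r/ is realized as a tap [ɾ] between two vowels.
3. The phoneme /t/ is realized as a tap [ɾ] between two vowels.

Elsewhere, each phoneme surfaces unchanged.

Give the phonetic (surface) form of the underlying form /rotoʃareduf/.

/r/ (word-initial) fails the environment for rule 2, so it stays [r].
/o/ stays [o].
Rule 3 applies to /t/ (between /o/ and /o/: between two vowels) → [ɾ].
/o/ (between /t/ and /ʃ/) is unaffected → [o].
/ʃ/ (between /o/ and /a/): between two vowels, so rule 1 applies → [ʒ].
/a/ stays [a].
/r/ (between /a/ and /e/): between two vowels, so rule 2 applies → [ɾ].
/e/ (between /r/ and /d/) is unaffected → [e].
/d/ (between /e/ and /u/): no rule targets it → [d].
/u/ (between /d/ and /f/) is unaffected → [u].
/f/ (word-final) fails the environment for rule 1, so it stays [f].

[roɾoʒaɾeduf]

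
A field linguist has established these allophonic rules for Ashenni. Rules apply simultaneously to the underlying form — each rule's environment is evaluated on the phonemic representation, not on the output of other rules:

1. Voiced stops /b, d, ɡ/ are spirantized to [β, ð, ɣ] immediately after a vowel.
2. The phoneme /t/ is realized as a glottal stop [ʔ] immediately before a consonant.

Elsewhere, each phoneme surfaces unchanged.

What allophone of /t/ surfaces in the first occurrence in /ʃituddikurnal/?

[t]

/t/ (between /i/ and /u/): rule 2 targets it, but not immediately before a consonant → unchanged [t].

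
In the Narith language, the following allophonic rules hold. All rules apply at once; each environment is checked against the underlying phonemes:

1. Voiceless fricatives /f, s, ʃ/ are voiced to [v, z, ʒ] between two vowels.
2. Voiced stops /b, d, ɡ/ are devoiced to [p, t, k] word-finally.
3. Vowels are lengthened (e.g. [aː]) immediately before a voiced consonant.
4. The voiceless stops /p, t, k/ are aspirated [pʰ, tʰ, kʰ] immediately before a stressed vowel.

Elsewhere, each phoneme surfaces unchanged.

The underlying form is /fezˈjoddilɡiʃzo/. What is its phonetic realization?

/f/ — word-initial; rule 1 does not apply here → [f].
/e/ (between /f/ and /z/): before a voiced consonant, so rule 3 applies → [eː].
Rule 3 applies to /o/ (between /j/ and /d/: before a voiced consonant) → [oː].
/d/ (between /o/ and /d/) is in the target of rule 2 but the environment (word-finally) is not met → [d].
/d/ (between /d/ and /i/) is in the target of rule 2 but the environment (word-finally) is not met → [d].
/i/ (between /d/ and /l/): before a voiced consonant, so rule 3 applies → [iː].
/ɡ/ (between /l/ and /i/) is in the target of rule 2 but the environment (word-finally) is not met → [ɡ].
/i/ — between /ɡ/ and /ʃ/; rule 3 does not apply here → [i].
/ʃ/ (between /i/ and /z/) fails the environment for rule 1, so it stays [ʃ].
/o/ (word-final) fails the environment for rule 3, so it stays [o].

[feːzˈjoːddiːlɡiʃzo]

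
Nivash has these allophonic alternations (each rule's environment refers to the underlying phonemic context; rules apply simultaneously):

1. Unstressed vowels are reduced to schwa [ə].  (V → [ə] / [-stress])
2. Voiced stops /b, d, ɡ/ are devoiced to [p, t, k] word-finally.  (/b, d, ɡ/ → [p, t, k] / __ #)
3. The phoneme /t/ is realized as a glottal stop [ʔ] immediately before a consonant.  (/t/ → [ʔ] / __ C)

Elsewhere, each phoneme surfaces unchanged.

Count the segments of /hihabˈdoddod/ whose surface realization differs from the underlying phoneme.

Segments that undergo a rule: /i/ → [ə] (rule 1); /a/ → [ə] (rule 1); /o/ → [ə] (rule 1); /d/ → [t] (rule 2).
All other segments surface unchanged.

4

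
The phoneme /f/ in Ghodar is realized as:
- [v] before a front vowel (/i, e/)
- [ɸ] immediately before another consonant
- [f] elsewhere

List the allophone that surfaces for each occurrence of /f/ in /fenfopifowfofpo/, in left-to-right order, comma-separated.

Occurrence 1 (position 1): before a front vowel (/i, e/) → [v].
Occurrence 2 (position 4): no conditioning environment matches → elsewhere allophone [f].
Occurrence 3 (position 8): no conditioning environment matches → elsewhere allophone [f].
Occurrence 4 (position 11): no conditioning environment matches → elsewhere allophone [f].
Occurrence 5 (position 13): immediately before another consonant → [ɸ].

[v], [f], [f], [f], [ɸ]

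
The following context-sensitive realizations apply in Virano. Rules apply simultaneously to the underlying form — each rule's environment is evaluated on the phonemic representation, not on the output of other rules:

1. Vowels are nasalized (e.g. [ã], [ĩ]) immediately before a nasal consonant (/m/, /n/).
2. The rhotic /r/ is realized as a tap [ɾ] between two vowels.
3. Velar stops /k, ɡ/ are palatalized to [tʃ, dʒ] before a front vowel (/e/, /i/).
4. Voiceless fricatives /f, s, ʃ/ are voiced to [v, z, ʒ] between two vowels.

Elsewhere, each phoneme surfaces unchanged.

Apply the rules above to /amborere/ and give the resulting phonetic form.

/a/ (word-initial): before a nasal consonant, so rule 1 applies → [ã].
/o/ (between /b/ and /r/) is in the target of rule 1 but the environment (before a nasal consonant) is not met → [o].
/r/ — between /o/ and /e/, between two vowels — surfaces as [ɾ] (rule 2).
/e/ (between /r/ and /r/) fails the environment for rule 1, so it stays [e].
/r/ meets the environment for rule 2 (between two vowels) → [ɾ].
/e/ (word-final) is in the target of rule 1 but the environment (before a nasal consonant) is not met → [e].

[ãmboɾeɾe]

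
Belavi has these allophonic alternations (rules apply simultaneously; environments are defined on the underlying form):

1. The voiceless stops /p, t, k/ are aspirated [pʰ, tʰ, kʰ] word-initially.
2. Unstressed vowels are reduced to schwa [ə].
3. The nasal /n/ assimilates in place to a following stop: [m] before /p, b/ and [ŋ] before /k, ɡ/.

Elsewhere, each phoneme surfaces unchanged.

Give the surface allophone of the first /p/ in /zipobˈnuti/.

[p]

/p/ (between /i/ and /o/): rule 1 targets it, but not word-initially → unchanged [p].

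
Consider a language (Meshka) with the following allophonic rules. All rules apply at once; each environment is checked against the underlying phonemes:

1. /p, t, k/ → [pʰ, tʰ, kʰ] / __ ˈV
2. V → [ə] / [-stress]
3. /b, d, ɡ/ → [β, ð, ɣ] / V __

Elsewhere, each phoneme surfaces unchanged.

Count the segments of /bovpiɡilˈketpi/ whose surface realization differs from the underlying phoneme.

6

Segments that undergo a rule: /o/ → [ə] (rule 2); /i/ → [ə] (rule 2); /ɡ/ → [ɣ] (rule 3); /i/ → [ə] (rule 2); /k/ → [kʰ] (rule 1); /i/ → [ə] (rule 2).
All other segments surface unchanged.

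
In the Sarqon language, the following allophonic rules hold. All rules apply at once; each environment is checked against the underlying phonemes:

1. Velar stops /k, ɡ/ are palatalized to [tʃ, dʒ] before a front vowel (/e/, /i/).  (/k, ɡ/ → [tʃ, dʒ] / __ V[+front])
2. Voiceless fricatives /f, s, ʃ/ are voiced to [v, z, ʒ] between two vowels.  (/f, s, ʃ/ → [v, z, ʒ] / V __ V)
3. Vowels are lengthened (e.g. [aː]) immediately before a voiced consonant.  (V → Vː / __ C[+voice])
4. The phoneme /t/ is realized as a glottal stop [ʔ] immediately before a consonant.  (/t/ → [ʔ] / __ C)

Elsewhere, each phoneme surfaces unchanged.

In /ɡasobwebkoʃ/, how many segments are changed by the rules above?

Segments that undergo a rule: /s/ → [z] (rule 2); /o/ → [oː] (rule 3); /e/ → [eː] (rule 3).
All other segments surface unchanged.

3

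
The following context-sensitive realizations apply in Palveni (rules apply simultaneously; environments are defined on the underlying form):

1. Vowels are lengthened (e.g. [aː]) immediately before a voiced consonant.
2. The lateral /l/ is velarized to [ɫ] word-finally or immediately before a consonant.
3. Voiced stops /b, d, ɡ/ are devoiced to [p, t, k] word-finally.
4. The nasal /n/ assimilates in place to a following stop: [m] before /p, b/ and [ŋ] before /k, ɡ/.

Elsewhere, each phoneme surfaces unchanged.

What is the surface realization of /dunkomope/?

[duːŋkoːmope]

/d/ (word-initial): rule 3 targets it, but not word-finally → unchanged [d].
/u/ (between /d/ and /n/): before a voiced consonant, so rule 1 applies → [uː].
/n/ (between /u/ and /k/) occurs before a labial or velar stop → [ŋ] by rule 4.
/o/ meets the environment for rule 1 (before a voiced consonant) → [oː].
/o/ (between /m/ and /p/) is in the target of rule 1 but the environment (before a voiced consonant) is not met → [o].
/e/ — word-final; rule 1 does not apply here → [e].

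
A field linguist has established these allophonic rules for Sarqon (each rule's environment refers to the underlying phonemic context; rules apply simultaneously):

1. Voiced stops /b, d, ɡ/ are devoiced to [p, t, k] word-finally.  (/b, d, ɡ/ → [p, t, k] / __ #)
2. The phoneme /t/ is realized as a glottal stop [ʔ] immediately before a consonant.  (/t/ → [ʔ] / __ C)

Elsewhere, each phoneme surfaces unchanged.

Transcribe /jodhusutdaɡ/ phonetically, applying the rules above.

[jodhusuʔdak]

/j/ (word-initial) is unaffected → [j].
/o/ stays [o].
/d/ (between /o/ and /h/) fails the environment for rule 1, so it stays [d].
/h/ (between /d/ and /u/) is unaffected → [h].
/u/ — not in any rule's target class → [u].
/s/ (between /u/ and /u/) is unaffected → [s].
/u/ — not in any rule's target class → [u].
/t/ — between /u/ and /d/, immediately before a consonant — surfaces as [ʔ] (rule 2).
/d/ (between /t/ and /a/) is in the target of rule 1 but the environment (word-finally) is not met → [d].
/a/ (between /d/ and /ɡ/) is unaffected → [a].
Rule 1 applies to /ɡ/ (word-final: word-finally) → [k].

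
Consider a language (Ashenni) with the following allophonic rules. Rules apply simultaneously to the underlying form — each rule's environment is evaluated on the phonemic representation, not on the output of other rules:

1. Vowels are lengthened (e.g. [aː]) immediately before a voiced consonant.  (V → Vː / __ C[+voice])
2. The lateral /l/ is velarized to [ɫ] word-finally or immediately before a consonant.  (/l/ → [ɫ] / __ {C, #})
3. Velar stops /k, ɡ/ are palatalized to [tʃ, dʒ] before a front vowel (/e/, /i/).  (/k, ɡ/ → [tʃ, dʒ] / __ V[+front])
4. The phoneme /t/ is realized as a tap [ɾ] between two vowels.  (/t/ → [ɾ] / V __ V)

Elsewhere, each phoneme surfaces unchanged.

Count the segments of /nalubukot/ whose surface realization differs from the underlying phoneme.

Segments that undergo a rule: /a/ → [aː] (rule 1); /u/ → [uː] (rule 1).
All other segments surface unchanged.

2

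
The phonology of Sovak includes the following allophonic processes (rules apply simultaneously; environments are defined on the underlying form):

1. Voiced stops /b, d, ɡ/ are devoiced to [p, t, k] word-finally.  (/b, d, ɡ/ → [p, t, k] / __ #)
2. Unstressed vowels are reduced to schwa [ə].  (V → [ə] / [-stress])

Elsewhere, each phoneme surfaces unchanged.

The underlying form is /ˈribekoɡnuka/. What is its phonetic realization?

[ˈribəkəɡnəkə]

/r/ stays [r].
/i/ — between /r/ and /b/; rule 2 does not apply here → [i].
/b/ (between /i/ and /e/) is in the target of rule 1 but the environment (word-finally) is not met → [b].
/e/ (between /b/ and /k/): in an unstressed syllable, so rule 2 applies → [ə].
/k/ stays [k].
Rule 2 applies to /o/ (between /k/ and /ɡ/: in an unstressed syllable) → [ə].
/ɡ/ — between /o/ and /n/; rule 1 does not apply here → [ɡ].
/n/ stays [n].
/u/ meets the environment for rule 2 (in an unstressed syllable) → [ə].
/k/ stays [k].
/a/ (word-final): in an unstressed syllable, so rule 2 applies → [ə].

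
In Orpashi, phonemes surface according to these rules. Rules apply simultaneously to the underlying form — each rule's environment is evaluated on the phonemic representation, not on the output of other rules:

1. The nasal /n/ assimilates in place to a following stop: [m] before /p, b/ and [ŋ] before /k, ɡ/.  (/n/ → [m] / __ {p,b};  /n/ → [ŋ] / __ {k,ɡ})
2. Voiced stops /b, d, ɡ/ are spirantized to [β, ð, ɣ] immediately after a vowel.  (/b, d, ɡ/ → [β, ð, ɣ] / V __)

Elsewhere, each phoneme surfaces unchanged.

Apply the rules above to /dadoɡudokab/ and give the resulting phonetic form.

[daðoɣuðokaβ]

/d/ (word-initial): rule 2 targets it, but not immediately after a vowel → unchanged [d].
/a/ — not in any rule's target class → [a].
/d/ (between /a/ and /o/) occurs immediately after a vowel → [ð] by rule 2.
/o/ — not in any rule's target class → [o].
/ɡ/ (between /o/ and /u/): immediately after a vowel, so rule 2 applies → [ɣ].
/u/ — not in any rule's target class → [u].
/d/ (between /u/ and /o/) occurs immediately after a vowel → [ð] by rule 2.
/o/ stays [o].
/k/ (between /o/ and /a/) is unaffected → [k].
/a/ — not in any rule's target class → [a].
/b/ (word-final): immediately after a vowel, so rule 2 applies → [β].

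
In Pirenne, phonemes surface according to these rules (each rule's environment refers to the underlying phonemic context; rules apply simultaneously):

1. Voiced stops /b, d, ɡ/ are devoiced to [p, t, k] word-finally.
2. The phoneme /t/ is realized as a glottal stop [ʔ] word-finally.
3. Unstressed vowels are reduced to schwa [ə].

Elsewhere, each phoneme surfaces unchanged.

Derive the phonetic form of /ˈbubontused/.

/b/ (word-initial) fails the environment for rule 1, so it stays [b].
/u/ (between /b/ and /b/): rule 3 targets it, but not in an unstressed syllable → unchanged [u].
/b/ (between /u/ and /o/) fails the environment for rule 1, so it stays [b].
/o/ — between /b/ and /n/, in an unstressed syllable — surfaces as [ə] (rule 3).
/t/ — between /n/ and /u/; rule 2 does not apply here → [t].
Rule 3 applies to /u/ (between /t/ and /s/: in an unstressed syllable) → [ə].
/e/ (between /s/ and /d/): in an unstressed syllable, so rule 3 applies → [ə].
Rule 1 applies to /d/ (word-final: word-finally) → [t].

[ˈbubəntəsət]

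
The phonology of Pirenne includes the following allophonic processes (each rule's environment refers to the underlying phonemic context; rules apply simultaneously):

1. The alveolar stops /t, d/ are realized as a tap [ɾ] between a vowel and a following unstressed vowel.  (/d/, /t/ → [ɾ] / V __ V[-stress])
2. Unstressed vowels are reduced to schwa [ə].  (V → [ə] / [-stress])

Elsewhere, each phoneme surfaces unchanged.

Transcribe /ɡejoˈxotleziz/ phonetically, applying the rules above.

[ɡəjəˈxotləzəz]

/ɡ/ stays [ɡ].
Rule 2 applies to /e/ (between /ɡ/ and /j/: in an unstressed syllable) → [ə].
/j/ — not in any rule's target class → [j].
/o/ (between /j/ and /x/): in an unstressed syllable, so rule 2 applies → [ə].
/x/ — not in any rule's target class → [x].
/o/ (between /x/ and /t/) fails the environment for rule 2, so it stays [o].
/t/ (between /o/ and /l/) is in the target of rule 1 but the environment (between a vowel and a following unstressed vowel) is not met → [t].
/l/ — not in any rule's target class → [l].
/e/ meets the environment for rule 2 (in an unstressed syllable) → [ə].
/z/ stays [z].
/i/ (between /z/ and /z/) occurs in an unstressed syllable → [ə] by rule 2.
/z/ stays [z].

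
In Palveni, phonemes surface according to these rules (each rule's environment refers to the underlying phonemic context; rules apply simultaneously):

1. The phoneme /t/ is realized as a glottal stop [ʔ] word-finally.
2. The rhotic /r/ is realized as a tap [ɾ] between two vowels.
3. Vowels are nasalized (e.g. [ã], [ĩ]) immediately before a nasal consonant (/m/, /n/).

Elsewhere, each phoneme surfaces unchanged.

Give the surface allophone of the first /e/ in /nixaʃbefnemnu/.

/e/ (between /b/ and /f/): rule 3 targets it, but not before a nasal consonant → unchanged [e].

[e]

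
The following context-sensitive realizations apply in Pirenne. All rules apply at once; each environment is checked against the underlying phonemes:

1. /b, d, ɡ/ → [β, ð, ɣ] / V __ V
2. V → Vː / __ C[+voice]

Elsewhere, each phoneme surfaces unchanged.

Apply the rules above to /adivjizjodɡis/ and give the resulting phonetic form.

Rule 2 applies to /a/ (word-initial: before a voiced consonant) → [aː].
/d/ — between /a/ and /i/, between two vowels — surfaces as [ð] (rule 1).
/i/ meets the environment for rule 2 (before a voiced consonant) → [iː].
/v/ (between /i/ and /j/): no rule targets it → [v].
/j/ (between /v/ and /i/) is unaffected → [j].
/i/ (between /j/ and /z/) occurs before a voiced consonant → [iː] by rule 2.
/z/ (between /i/ and /j/) is unaffected → [z].
/j/ stays [j].
/o/ — between /j/ and /d/, before a voiced consonant — surfaces as [oː] (rule 2).
/d/ (between /o/ and /ɡ/) fails the environment for rule 1, so it stays [d].
/ɡ/ (between /d/ and /i/): rule 1 targets it, but not between two vowels → unchanged [ɡ].
/i/ — between /ɡ/ and /s/; rule 2 does not apply here → [i].
/s/ (word-final): no rule targets it → [s].

[aːðiːvjiːzjoːdɡis]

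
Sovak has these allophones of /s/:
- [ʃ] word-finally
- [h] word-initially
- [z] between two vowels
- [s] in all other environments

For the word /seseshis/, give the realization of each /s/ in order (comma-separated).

Occurrence 1 (position 1): word-initially → [h].
Occurrence 2 (position 3): between two vowels → [z].
Occurrence 3 (position 5): no conditioning environment matches → elsewhere allophone [s].
Occurrence 4 (position 8): word-finally → [ʃ].

[h], [z], [s], [ʃ]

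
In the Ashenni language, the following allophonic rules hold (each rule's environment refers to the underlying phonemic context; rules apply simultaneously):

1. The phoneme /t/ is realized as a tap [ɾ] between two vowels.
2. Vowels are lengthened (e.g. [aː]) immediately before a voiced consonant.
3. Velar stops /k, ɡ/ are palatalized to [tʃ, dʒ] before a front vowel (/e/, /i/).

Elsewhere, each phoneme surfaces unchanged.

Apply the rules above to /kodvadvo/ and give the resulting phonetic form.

/k/ (word-initial) fails the environment for rule 3, so it stays [k].
/o/ (between /k/ and /d/): before a voiced consonant, so rule 2 applies → [oː].
/d/ stays [d].
/v/ — not in any rule's target class → [v].
/a/ — between /v/ and /d/, before a voiced consonant — surfaces as [aː] (rule 2).
/d/ stays [d].
/v/ — not in any rule's target class → [v].
/o/ (word-final): rule 2 targets it, but not before a voiced consonant → unchanged [o].

[koːdvaːdvo]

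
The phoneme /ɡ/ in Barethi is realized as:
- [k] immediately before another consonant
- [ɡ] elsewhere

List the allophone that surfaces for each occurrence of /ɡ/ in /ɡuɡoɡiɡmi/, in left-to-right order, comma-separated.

[ɡ], [ɡ], [ɡ], [k]

Occurrence 1 (position 1): no conditioning environment matches → elsewhere allophone [ɡ].
Occurrence 2 (position 3): no conditioning environment matches → elsewhere allophone [ɡ].
Occurrence 3 (position 5): no conditioning environment matches → elsewhere allophone [ɡ].
Occurrence 4 (position 7): immediately before another consonant → [k].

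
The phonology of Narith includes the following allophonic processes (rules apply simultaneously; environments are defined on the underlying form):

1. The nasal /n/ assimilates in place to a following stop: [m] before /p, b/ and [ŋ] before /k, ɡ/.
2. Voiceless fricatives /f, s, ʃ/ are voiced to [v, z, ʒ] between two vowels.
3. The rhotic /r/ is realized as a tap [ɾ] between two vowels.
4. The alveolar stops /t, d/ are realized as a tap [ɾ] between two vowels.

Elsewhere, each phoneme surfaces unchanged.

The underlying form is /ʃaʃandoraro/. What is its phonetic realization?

/ʃ/ (word-initial) is in the target of rule 2 but the environment (between two vowels) is not met → [ʃ].
/a/ (between /ʃ/ and /ʃ/) is unaffected → [a].
Rule 2 applies to /ʃ/ (between /a/ and /a/: between two vowels) → [ʒ].
/a/ (between /ʃ/ and /n/): no rule targets it → [a].
/n/ (between /a/ and /d/) is in the target of rule 1 but the environment (before a labial or velar stop) is not met → [n].
/d/ (between /n/ and /o/) fails the environment for rule 4, so it stays [d].
/o/ stays [o].
Rule 3 applies to /r/ (between /o/ and /a/: between two vowels) → [ɾ].
/a/ — not in any rule's target class → [a].
/r/ (between /a/ and /o/) occurs between two vowels → [ɾ] by rule 3.
/o/ stays [o].

[ʃaʒandoɾaɾo]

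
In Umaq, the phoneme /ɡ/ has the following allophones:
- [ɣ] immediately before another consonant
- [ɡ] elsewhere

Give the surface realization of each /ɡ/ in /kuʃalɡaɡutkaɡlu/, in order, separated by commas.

[ɡ], [ɡ], [ɣ]

Occurrence 1 (position 6): no conditioning environment matches → elsewhere allophone [ɡ].
Occurrence 2 (position 8): no conditioning environment matches → elsewhere allophone [ɡ].
Occurrence 3 (position 13): immediately before another consonant → [ɣ].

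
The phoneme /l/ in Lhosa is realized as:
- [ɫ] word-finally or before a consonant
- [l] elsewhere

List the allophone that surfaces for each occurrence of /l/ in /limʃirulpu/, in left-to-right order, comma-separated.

Occurrence 1 (position 1): no conditioning environment matches → elsewhere allophone [l].
Occurrence 2 (position 8): word-finally or before a consonant → [ɫ].

[l], [ɫ]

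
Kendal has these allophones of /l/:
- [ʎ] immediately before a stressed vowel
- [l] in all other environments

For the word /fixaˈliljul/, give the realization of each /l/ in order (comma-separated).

[ʎ], [l], [l]

Occurrence 1 (position 5): immediately before a stressed vowel → [ʎ].
Occurrence 2 (position 7): no conditioning environment matches → elsewhere allophone [l].
Occurrence 3 (position 10): no conditioning environment matches → elsewhere allophone [l].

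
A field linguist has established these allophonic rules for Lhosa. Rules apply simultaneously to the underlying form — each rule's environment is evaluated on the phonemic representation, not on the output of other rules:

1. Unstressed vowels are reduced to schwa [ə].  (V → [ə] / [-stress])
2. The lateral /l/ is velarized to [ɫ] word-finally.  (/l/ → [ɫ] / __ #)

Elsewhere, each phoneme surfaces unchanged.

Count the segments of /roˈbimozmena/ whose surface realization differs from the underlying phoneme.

Segments that undergo a rule: /o/ → [ə] (rule 1); /o/ → [ə] (rule 1); /e/ → [ə] (rule 1); /a/ → [ə] (rule 1).
All other segments surface unchanged.

4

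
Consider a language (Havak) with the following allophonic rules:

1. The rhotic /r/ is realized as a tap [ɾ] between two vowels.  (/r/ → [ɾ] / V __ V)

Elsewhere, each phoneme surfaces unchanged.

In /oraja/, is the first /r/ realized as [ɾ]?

Yes

/r/ (between /o/ and /a/): between two vowels, so rule 1 applies → [ɾ].
The actual realization is [ɾ], which matches [ɾ].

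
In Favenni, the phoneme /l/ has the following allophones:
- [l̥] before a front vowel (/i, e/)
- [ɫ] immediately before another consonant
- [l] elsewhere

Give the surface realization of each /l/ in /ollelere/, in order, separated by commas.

[ɫ], [l̥], [l̥]

Occurrence 1 (position 2): immediately before another consonant → [ɫ].
Occurrence 2 (position 3): before a front vowel (/i, e/) → [l̥].
Occurrence 3 (position 5): before a front vowel (/i, e/) → [l̥].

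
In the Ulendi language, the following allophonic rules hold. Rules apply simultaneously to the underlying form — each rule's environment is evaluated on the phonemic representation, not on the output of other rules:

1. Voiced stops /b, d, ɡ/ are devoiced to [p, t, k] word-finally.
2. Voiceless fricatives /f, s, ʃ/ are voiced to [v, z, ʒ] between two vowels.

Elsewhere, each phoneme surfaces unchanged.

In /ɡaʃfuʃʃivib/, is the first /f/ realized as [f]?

/f/ — between /ʃ/ and /u/; rule 2 does not apply here → [f].
The actual realization is [f], which matches [f].

Yes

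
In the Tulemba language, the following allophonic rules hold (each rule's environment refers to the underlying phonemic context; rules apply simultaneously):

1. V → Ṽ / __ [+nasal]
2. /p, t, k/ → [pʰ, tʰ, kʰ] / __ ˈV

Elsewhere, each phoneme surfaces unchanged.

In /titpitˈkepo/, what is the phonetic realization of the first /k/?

[kʰ]

/k/ meets the environment for rule 2 (immediately before a stressed vowel) → [kʰ].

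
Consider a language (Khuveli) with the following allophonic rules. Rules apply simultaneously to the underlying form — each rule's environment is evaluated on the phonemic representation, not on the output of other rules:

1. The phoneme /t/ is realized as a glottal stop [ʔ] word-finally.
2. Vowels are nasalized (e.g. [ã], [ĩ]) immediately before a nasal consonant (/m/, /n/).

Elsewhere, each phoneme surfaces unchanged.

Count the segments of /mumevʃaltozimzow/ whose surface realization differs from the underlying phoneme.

2

Segments that undergo a rule: /u/ → [ũ] (rule 2); /i/ → [ĩ] (rule 2).
All other segments surface unchanged.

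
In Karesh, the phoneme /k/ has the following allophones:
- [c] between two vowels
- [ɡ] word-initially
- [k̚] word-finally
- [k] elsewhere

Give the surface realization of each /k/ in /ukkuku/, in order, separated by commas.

[k], [k], [c]

Occurrence 1 (position 2): no conditioning environment matches → elsewhere allophone [k].
Occurrence 2 (position 3): no conditioning environment matches → elsewhere allophone [k].
Occurrence 3 (position 5): between two vowels → [c].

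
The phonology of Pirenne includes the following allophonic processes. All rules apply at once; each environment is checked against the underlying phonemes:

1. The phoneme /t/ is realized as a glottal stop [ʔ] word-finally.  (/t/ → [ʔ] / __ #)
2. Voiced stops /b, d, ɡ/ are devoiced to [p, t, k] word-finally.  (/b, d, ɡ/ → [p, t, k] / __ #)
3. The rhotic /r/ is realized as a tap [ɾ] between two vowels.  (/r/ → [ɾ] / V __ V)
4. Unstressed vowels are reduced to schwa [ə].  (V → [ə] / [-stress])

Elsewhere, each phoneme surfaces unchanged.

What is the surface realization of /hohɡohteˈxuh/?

[həhɡəhtəˈxuh]

/h/ (word-initial) is unaffected → [h].
/o/ — between /h/ and /h/, in an unstressed syllable — surfaces as [ə] (rule 4).
/h/ stays [h].
/ɡ/ (between /h/ and /o/): rule 2 targets it, but not word-finally → unchanged [ɡ].
Rule 4 applies to /o/ (between /ɡ/ and /h/: in an unstressed syllable) → [ə].
/h/ (between /o/ and /t/) is unaffected → [h].
/t/ — between /h/ and /e/; rule 1 does not apply here → [t].
/e/ (between /t/ and /x/): in an unstressed syllable, so rule 4 applies → [ə].
/x/ stays [x].
/u/ (between /x/ and /h/) fails the environment for rule 4, so it stays [u].
/h/ (word-final): no rule targets it → [h].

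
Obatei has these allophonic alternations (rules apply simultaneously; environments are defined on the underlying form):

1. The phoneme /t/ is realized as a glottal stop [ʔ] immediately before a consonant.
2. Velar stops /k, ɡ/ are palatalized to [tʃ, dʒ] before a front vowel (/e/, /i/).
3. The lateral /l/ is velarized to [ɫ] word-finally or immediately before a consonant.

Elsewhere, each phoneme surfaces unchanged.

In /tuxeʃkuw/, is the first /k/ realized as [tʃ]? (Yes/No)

No

/k/ (between /ʃ/ and /u/): rule 2 targets it, but not before a front vowel → unchanged [k].
The actual realization is [k], not [tʃ].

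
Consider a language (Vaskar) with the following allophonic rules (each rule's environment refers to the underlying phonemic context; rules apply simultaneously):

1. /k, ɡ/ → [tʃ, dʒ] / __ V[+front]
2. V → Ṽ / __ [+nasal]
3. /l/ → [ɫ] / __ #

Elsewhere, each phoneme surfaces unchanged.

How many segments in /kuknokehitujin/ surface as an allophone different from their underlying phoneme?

2

Segments that undergo a rule: /k/ → [tʃ] (rule 1); /i/ → [ĩ] (rule 2).
All other segments surface unchanged.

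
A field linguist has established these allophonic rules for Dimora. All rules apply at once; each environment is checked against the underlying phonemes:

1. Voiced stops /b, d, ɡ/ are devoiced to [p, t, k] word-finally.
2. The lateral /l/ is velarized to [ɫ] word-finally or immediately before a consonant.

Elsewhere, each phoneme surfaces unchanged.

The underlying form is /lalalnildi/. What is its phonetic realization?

/l/ — word-initial; rule 2 does not apply here → [l].
/l/ (between /a/ and /a/): rule 2 targets it, but not word-finally or immediately before a consonant → unchanged [l].
Rule 2 applies to /l/ (between /a/ and /n/: word-finally or immediately before a consonant) → [ɫ].
/l/ (between /i/ and /d/): word-finally or immediately before a consonant, so rule 2 applies → [ɫ].
/d/ (between /l/ and /i/) fails the environment for rule 1, so it stays [d].

[lalaɫniɫdi]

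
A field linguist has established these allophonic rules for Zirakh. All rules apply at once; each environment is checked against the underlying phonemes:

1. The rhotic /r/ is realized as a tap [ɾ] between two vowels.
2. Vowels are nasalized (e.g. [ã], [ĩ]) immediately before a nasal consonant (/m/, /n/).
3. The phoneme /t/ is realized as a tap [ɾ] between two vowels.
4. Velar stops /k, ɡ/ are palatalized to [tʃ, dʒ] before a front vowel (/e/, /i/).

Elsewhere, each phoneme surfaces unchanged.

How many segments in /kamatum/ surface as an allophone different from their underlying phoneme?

3

Segments that undergo a rule: /a/ → [ã] (rule 2); /t/ → [ɾ] (rule 3); /u/ → [ũ] (rule 2).
All other segments surface unchanged.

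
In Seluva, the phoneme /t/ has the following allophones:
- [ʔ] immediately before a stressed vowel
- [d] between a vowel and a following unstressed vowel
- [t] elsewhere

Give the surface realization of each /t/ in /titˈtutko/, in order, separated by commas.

Occurrence 1 (position 1): no conditioning environment matches → elsewhere allophone [t].
Occurrence 2 (position 3): no conditioning environment matches → elsewhere allophone [t].
Occurrence 3 (position 4): immediately before a stressed vowel → [ʔ].
Occurrence 4 (position 6): no conditioning environment matches → elsewhere allophone [t].

[t], [t], [ʔ], [t]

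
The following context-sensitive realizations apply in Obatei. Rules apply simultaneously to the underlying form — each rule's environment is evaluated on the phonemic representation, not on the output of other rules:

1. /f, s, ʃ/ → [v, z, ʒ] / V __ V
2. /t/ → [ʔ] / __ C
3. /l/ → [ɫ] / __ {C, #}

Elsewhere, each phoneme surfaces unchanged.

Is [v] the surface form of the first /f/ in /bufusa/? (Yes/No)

/f/ meets the environment for rule 1 (between two vowels) → [v].
The actual realization is [v], which matches [v].

Yes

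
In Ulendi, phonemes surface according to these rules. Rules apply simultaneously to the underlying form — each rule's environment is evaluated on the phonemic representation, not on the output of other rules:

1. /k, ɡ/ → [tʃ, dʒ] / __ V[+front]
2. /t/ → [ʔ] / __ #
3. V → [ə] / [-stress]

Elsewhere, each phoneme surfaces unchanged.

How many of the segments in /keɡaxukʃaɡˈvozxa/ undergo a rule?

Segments that undergo a rule: /k/ → [tʃ] (rule 1); /e/ → [ə] (rule 3); /a/ → [ə] (rule 3); /u/ → [ə] (rule 3); /a/ → [ə] (rule 3); /a/ → [ə] (rule 3).
All other segments surface unchanged.

6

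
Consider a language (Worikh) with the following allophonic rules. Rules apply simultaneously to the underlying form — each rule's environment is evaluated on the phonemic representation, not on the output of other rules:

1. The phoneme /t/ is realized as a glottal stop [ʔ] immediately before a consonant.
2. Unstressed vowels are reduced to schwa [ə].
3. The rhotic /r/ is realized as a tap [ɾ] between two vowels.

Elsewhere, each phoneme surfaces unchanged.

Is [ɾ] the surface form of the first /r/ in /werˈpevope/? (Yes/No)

/r/ (between /e/ and /p/) is in the target of rule 3 but the environment (between two vowels) is not met → [r].
The actual realization is [r], not [ɾ].

No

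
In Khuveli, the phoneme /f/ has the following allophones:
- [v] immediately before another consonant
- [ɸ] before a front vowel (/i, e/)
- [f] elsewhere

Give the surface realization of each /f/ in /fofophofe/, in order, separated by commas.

Occurrence 1 (position 1): no conditioning environment matches → elsewhere allophone [f].
Occurrence 2 (position 3): no conditioning environment matches → elsewhere allophone [f].
Occurrence 3 (position 8): before a front vowel (/i, e/) → [ɸ].

[f], [f], [ɸ]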